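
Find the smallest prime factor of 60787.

89

60787 is odd.
Digit sum 28, not divisible by 3.
Ends in 7: not divisible by 5.
7: 60787 = 7·8683 + 6
11: 60787 = 11·5526 + 1
13: 60787 = 13·4675 + 12
17: 60787 = 17·3575 + 12
19: 60787 = 19·3199 + 6
23: 60787 = 23·2642 + 21
29: 60787 = 29·2096 + 3
31: 60787 = 31·1960 + 27
37: 60787 = 37·1642 + 33
41: 60787 = 41·1482 + 25
43: 60787 = 43·1413 + 28
47: 60787 = 47·1293 + 16
53: 60787 = 53·1146 + 49
59: 60787 = 59·1030 + 17
61: 60787 = 61·996 + 31
67: 60787 = 67·907 + 18
71: 60787 = 71·856 + 11
73: 60787 = 73·832 + 51
79: 60787 = 79·769 + 36
83: 60787 = 83·732 + 31
89: 60787 = 89·683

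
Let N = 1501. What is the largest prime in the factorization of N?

1501 = 19 · 79
79 is prime.
So 1501 = 19 · 79; the largest prime factor is 79.

79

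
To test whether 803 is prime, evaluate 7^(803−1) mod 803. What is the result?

7^1 ≡ 7 (mod 803)
7^2 ≡ 7^2 = 49 ≡ 49 (mod 803)
7^4 ≡ 49^2 = 2401 ≡ 795 (mod 803)
7^8 ≡ 795^2 = 632025 ≡ 64 (mod 803)
7^16 ≡ 64^2 = 4096 ≡ 81 (mod 803)
7^32 ≡ 81^2 = 6561 ≡ 137 (mod 803)
7^64 ≡ 137^2 = 18769 ≡ 300 (mod 803)
7^128 ≡ 300^2 = 90000 ≡ 64 (mod 803)
7^256 ≡ 64^2 = 4096 ≡ 81 (mod 803)
7^512 ≡ 81^2 = 6561 ≡ 137 (mod 803)
802 = 512 + 256 + 32 + 2 in binary powers of 2.
So 7^802 ≡ 137 · 81 · 137 · 49 ≡ 654 (mod 803).
Since 654 ≠ 1, base 7 is a Fermat witness: 803 is composite.

654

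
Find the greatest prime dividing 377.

29

377 = 13 · 29
29 is prime.
So 377 = 13 · 29; the largest prime factor is 29.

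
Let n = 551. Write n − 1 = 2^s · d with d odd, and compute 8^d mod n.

449

551 − 1 = 550 = 2^1 · 275, so d = 275.
8^1 ≡ 8 (mod 551)
8^2 ≡ 8^2 = 64 ≡ 64 (mod 551)
8^4 ≡ 64^2 = 4096 ≡ 239 (mod 551)
8^8 ≡ 239^2 = 57121 ≡ 368 (mod 551)
8^16 ≡ 368^2 = 135424 ≡ 429 (mod 551)
8^32 ≡ 429^2 = 184041 ≡ 7 (mod 551)
8^64 ≡ 7^2 = 49 ≡ 49 (mod 551)
8^128 ≡ 49^2 = 2401 ≡ 197 (mod 551)
8^256 ≡ 197^2 = 38809 ≡ 239 (mod 551)
275 = 256 + 16 + 2 + 1 in binary powers of 2.
So 8^275 ≡ 239 · 429 · 64 · 8 ≡ 449 (mod 551).
Squaring chain: 449; never reaches −1, so base 8 is a Miller–Rabin witness that 551 is composite.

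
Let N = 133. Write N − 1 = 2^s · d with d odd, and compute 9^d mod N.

133 − 1 = 132 = 2^2 · 33, so d = 33.
9^1 ≡ 9 (mod 133)
9^2 ≡ 9^2 = 81 ≡ 81 (mod 133)
9^4 ≡ 81^2 = 6561 ≡ 44 (mod 133)
9^8 ≡ 44^2 = 1936 ≡ 74 (mod 133)
9^16 ≡ 74^2 = 5476 ≡ 23 (mod 133)
9^32 ≡ 23^2 = 529 ≡ 130 (mod 133)
33 = 32 + 1 in binary powers of 2.
So 9^33 ≡ 130 · 9 ≡ 106 (mod 133).
Squaring chain: 106 → 64; never reaches −1, so base 9 is a Miller–Rabin witness that 133 is composite.

106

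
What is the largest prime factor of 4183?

89

4183 = 47 · 89
89 is prime.
So 4183 = 47 · 89; the largest prime factor is 89.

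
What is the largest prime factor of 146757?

71

146757 = 3 · 48919
48919 = 13 · 3763
3763 = 53 · 71
71 is prime.
So 146757 = 3 · 13 · 53 · 71; the largest prime factor is 71.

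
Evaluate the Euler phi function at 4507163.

4424896

Factor: 4507163 = 137 · 167 · 197.
φ(4507163) = (137−1) · (167−1) · (197−1) = 136 · 166 · 196 = 4424896.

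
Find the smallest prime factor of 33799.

73

33799 is odd.
Digit sum 31, not divisible by 3.
Ends in 9: not divisible by 5.
7: 33799 = 7·4828 + 3
11: 33799 = 11·3072 + 7
13: 33799 = 13·2599 + 12
17: 33799 = 17·1988 + 3
19: 33799 = 19·1778 + 17
23: 33799 = 23·1469 + 12
29: 33799 = 29·1165 + 14
31: 33799 = 31·1090 + 9
37: 33799 = 37·913 + 18
41: 33799 = 41·824 + 15
43: 33799 = 43·786 + 1
47: 33799 = 47·719 + 6
53: 33799 = 53·637 + 38
59: 33799 = 59·572 + 51
61: 33799 = 61·554 + 5
67: 33799 = 67·504 + 31
71: 33799 = 71·476 + 3
73: 33799 = 73·463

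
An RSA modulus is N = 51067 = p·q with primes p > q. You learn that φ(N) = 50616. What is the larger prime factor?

φ(n) = (p−1)(q−1) = n − (p+q) + 1, so p + q = 51067 − 50616 + 1 = 452.
p and q are the roots of t² − 452t + 51067 = 0.
Discriminant: 452² − 4·51067 = 204304 − 204268 = 36; √36 = 6.
q = (452 − 6)/2 = 223, p = (452 + 6)/2 = 229.
Check: 223 · 229 = 51067.

229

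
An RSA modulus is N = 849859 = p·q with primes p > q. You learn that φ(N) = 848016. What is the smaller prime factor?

907

φ(n) = (p−1)(q−1) = n − (p+q) + 1, so p + q = 849859 − 848016 + 1 = 1844.
p and q are the roots of t² − 1844t + 849859 = 0.
Discriminant: 1844² − 4·849859 = 3400336 − 3399436 = 900; √900 = 30.
q = (1844 − 30)/2 = 907, p = (1844 + 30)/2 = 937.
Check: 907 · 937 = 849859.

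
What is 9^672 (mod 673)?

1

9^1 ≡ 9 (mod 673)
9^2 ≡ 9^2 = 81 ≡ 81 (mod 673)
9^4 ≡ 81^2 = 6561 ≡ 504 (mod 673)
9^8 ≡ 504^2 = 254016 ≡ 295 (mod 673)
9^16 ≡ 295^2 = 87025 ≡ 208 (mod 673)
9^32 ≡ 208^2 = 43264 ≡ 192 (mod 673)
9^64 ≡ 192^2 = 36864 ≡ 522 (mod 673)
9^128 ≡ 522^2 = 272484 ≡ 592 (mod 673)
9^256 ≡ 592^2 = 350464 ≡ 504 (mod 673)
9^512 ≡ 504^2 = 254016 ≡ 295 (mod 673)
672 = 512 + 128 + 32 in binary powers of 2.
So 9^672 ≡ 295 · 592 · 192 ≡ 1 (mod 673).
Since the result is 1, base 9 gives no evidence that 673 is composite.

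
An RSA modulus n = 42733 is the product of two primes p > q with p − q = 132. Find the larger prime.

283

Since p = q + 132, we have 42733 = q(q + 132), so q² + 132q − 42733 = 0.
Discriminant: 132² + 4·42733 = 17424 + 170932 = 188356; √188356 = 434.
q = (−132 + 434)/2 = 151, and p = q + 132 = 283.
Check: 151 · 283 = 42733.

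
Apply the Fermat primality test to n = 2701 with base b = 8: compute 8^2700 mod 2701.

8^1 ≡ 8 (mod 2701)
8^2 ≡ 8^2 = 64 ≡ 64 (mod 2701)
8^4 ≡ 64^2 = 4096 ≡ 1395 (mod 2701)
8^8 ≡ 1395^2 = 1946025 ≡ 1305 (mod 2701)
8^16 ≡ 1305^2 = 1703025 ≡ 1395 (mod 2701)
8^32 ≡ 1395^2 = 1946025 ≡ 1305 (mod 2701)
8^64 ≡ 1305^2 = 1703025 ≡ 1395 (mod 2701)
8^128 ≡ 1395^2 = 1946025 ≡ 1305 (mod 2701)
8^256 ≡ 1305^2 = 1703025 ≡ 1395 (mod 2701)
8^512 ≡ 1395^2 = 1946025 ≡ 1305 (mod 2701)
8^1024 ≡ 1305^2 = 1703025 ≡ 1395 (mod 2701)
8^2048 ≡ 1395^2 = 1946025 ≡ 1305 (mod 2701)
2700 = 2048 + 512 + 128 + 8 + 4 in binary powers of 2.
So 8^2700 ≡ 1305 · 1305 · 1305 · 1305 · 1395 ≡ 1 (mod 2701).
Since the result is 1, base 8 gives no evidence that 2701 is composite.

1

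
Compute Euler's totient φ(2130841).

Factor: 2130841 = 109 · 113 · 173.
φ(2130841) = (109−1) · (113−1) · (173−1) = 108 · 112 · 172 = 2080512.

2080512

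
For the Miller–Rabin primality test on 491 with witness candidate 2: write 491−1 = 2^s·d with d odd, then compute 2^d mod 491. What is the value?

490

491 − 1 = 490 = 2^1 · 245, so d = 245.
2^1 ≡ 2 (mod 491)
2^2 ≡ 2^2 = 4 ≡ 4 (mod 491)
2^4 ≡ 4^2 = 16 ≡ 16 (mod 491)
2^8 ≡ 16^2 = 256 ≡ 256 (mod 491)
2^16 ≡ 256^2 = 65536 ≡ 233 (mod 491)
2^32 ≡ 233^2 = 54289 ≡ 279 (mod 491)
2^64 ≡ 279^2 = 77841 ≡ 263 (mod 491)
2^128 ≡ 263^2 = 69169 ≡ 429 (mod 491)
245 = 128 + 64 + 32 + 16 + 4 + 1 in binary powers of 2.
So 2^245 ≡ 429 · 263 · 279 · 233 · 16 · 2 ≡ 490 (mod 491).
Since 2^d ≡ 490 (mod 491), base 2 does not prove 491 composite.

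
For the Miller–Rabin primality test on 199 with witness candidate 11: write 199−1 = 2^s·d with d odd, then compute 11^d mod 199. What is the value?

199 − 1 = 198 = 2^1 · 99, so d = 99.
11^1 ≡ 11 (mod 199)
11^2 ≡ 11^2 = 121 ≡ 121 (mod 199)
11^4 ≡ 121^2 = 14641 ≡ 114 (mod 199)
11^8 ≡ 114^2 = 12996 ≡ 61 (mod 199)
11^16 ≡ 61^2 = 3721 ≡ 139 (mod 199)
11^32 ≡ 139^2 = 19321 ≡ 18 (mod 199)
11^64 ≡ 18^2 = 324 ≡ 125 (mod 199)
99 = 64 + 32 + 2 + 1 in binary powers of 2.
So 11^99 ≡ 125 · 18 · 121 · 11 ≡ 198 (mod 199).
Since 11^d ≡ 198 (mod 199), base 11 does not prove 199 composite.

198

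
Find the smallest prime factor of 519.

3

519 is odd.
Digit sum 15, divisible by 3.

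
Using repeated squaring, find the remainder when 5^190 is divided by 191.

1

5^1 ≡ 5 (mod 191)
5^2 ≡ 5^2 = 25 ≡ 25 (mod 191)
5^4 ≡ 25^2 = 625 ≡ 52 (mod 191)
5^8 ≡ 52^2 = 2704 ≡ 30 (mod 191)
5^16 ≡ 30^2 = 900 ≡ 136 (mod 191)
5^32 ≡ 136^2 = 18496 ≡ 160 (mod 191)
5^64 ≡ 160^2 = 25600 ≡ 6 (mod 191)
5^128 ≡ 6^2 = 36 ≡ 36 (mod 191)
190 = 128 + 32 + 16 + 8 + 4 + 2 in binary powers of 2.
So 5^190 ≡ 36 · 160 · 136 · 30 · 52 · 25 ≡ 1 (mod 191).
Since the result is 1, base 5 gives no evidence that 191 is composite.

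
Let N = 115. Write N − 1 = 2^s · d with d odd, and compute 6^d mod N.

115 − 1 = 114 = 2^1 · 57, so d = 57.
6^1 ≡ 6 (mod 115)
6^2 ≡ 6^2 = 36 ≡ 36 (mod 115)
6^4 ≡ 36^2 = 1296 ≡ 31 (mod 115)
6^8 ≡ 31^2 = 961 ≡ 41 (mod 115)
6^16 ≡ 41^2 = 1681 ≡ 71 (mod 115)
6^32 ≡ 71^2 = 5041 ≡ 96 (mod 115)
57 = 32 + 16 + 8 + 1 in binary powers of 2.
So 6^57 ≡ 96 · 71 · 41 · 6 ≡ 36 (mod 115).
Squaring chain: 36; never reaches −1, so base 6 is a Miller–Rabin witness that 115 is composite.

36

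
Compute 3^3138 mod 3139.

656

3^1 ≡ 3 (mod 3139)
3^2 ≡ 3^2 = 9 ≡ 9 (mod 3139)
3^4 ≡ 9^2 = 81 ≡ 81 (mod 3139)
3^8 ≡ 81^2 = 6561 ≡ 283 (mod 3139)
3^16 ≡ 283^2 = 80089 ≡ 1614 (mod 3139)
3^32 ≡ 1614^2 = 2604996 ≡ 2765 (mod 3139)
3^64 ≡ 2765^2 = 7645225 ≡ 1760 (mod 3139)
3^128 ≡ 1760^2 = 3097600 ≡ 2546 (mod 3139)
3^256 ≡ 2546^2 = 6482116 ≡ 81 (mod 3139)
3^512 ≡ 81^2 = 6561 ≡ 283 (mod 3139)
3^1024 ≡ 283^2 = 80089 ≡ 1614 (mod 3139)
3^2048 ≡ 1614^2 = 2604996 ≡ 2765 (mod 3139)
3138 = 2048 + 1024 + 64 + 2 in binary powers of 2.
So 3^3138 ≡ 2765 · 1614 · 1760 · 9 ≡ 656 (mod 3139).
Since 656 ≠ 1, base 3 is a Fermat witness: 3139 is composite.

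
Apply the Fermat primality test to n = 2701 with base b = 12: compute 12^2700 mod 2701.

1

12^1 ≡ 12 (mod 2701)
12^2 ≡ 12^2 = 144 ≡ 144 (mod 2701)
12^4 ≡ 144^2 = 20736 ≡ 1829 (mod 2701)
12^8 ≡ 1829^2 = 3345241 ≡ 1403 (mod 2701)
12^16 ≡ 1403^2 = 1968409 ≡ 2081 (mod 2701)
12^32 ≡ 2081^2 = 4330561 ≡ 858 (mod 2701)
12^64 ≡ 858^2 = 736164 ≡ 1492 (mod 2701)
12^128 ≡ 1492^2 = 2226064 ≡ 440 (mod 2701)
12^256 ≡ 440^2 = 193600 ≡ 1829 (mod 2701)
12^512 ≡ 1829^2 = 3345241 ≡ 1403 (mod 2701)
12^1024 ≡ 1403^2 = 1968409 ≡ 2081 (mod 2701)
12^2048 ≡ 2081^2 = 4330561 ≡ 858 (mod 2701)
2700 = 2048 + 512 + 128 + 8 + 4 in binary powers of 2.
So 12^2700 ≡ 858 · 1403 · 440 · 1403 · 1829 ≡ 1 (mod 2701).
Since the result is 1, base 12 gives no evidence that 2701 is composite.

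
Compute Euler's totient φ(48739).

Factor: 48739 = 17 · 47 · 61.
φ(48739) = (17−1) · (47−1) · (61−1) = 16 · 46 · 60 = 44160.

44160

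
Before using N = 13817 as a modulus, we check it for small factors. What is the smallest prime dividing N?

41

13817 is odd.
Digit sum 20, not divisible by 3.
Ends in 7: not divisible by 5.
7: 13817 = 7·1973 + 6
11: 13817 = 11·1256 + 1
13: 13817 = 13·1062 + 11
17: 13817 = 17·812 + 13
19: 13817 = 19·727 + 4
23: 13817 = 23·600 + 17
29: 13817 = 29·476 + 13
31: 13817 = 31·445 + 22
37: 13817 = 37·373 + 16
41: 13817 = 41·337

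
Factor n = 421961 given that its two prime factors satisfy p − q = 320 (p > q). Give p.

Since p = q + 320, we have 421961 = q(q + 320), so q² + 320q − 421961 = 0.
Discriminant: 320² + 4·421961 = 102400 + 1687844 = 1790244; √1790244 = 1338.
q = (−320 + 1338)/2 = 509, and p = q + 320 = 829.
Check: 509 · 829 = 421961.

829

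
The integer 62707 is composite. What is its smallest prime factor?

62707 is odd.
Digit sum 22, not divisible by 3.
Ends in 7: not divisible by 5.
7: 62707 = 7·8958 + 1
11: 62707 = 11·5700 + 7
13: 62707 = 13·4823 + 8
17: 62707 = 17·3688 + 11
19: 62707 = 19·3300 + 7
23: 62707 = 23·2726 + 9
29: 62707 = 29·2162 + 9
31: 62707 = 31·2022 + 25
37: 62707 = 37·1694 + 29
41: 62707 = 41·1529 + 18
43: 62707 = 43·1458 + 13
47: 62707 = 47·1334 + 9
53: 62707 = 53·1183 + 8
59: 62707 = 59·1062 + 49
61: 62707 = 61·1027 + 60
67: 62707 = 67·935 + 62
71: 62707 = 71·883 + 14
73: 62707 = 73·859

73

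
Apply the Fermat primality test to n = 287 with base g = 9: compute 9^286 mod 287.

163

9^1 ≡ 9 (mod 287)
9^2 ≡ 9^2 = 81 ≡ 81 (mod 287)
9^4 ≡ 81^2 = 6561 ≡ 247 (mod 287)
9^8 ≡ 247^2 = 61009 ≡ 165 (mod 287)
9^16 ≡ 165^2 = 27225 ≡ 247 (mod 287)
9^32 ≡ 247^2 = 61009 ≡ 165 (mod 287)
9^64 ≡ 165^2 = 27225 ≡ 247 (mod 287)
9^128 ≡ 247^2 = 61009 ≡ 165 (mod 287)
9^256 ≡ 165^2 = 27225 ≡ 247 (mod 287)
286 = 256 + 16 + 8 + 4 + 2 in binary powers of 2.
So 9^286 ≡ 247 · 247 · 165 · 247 · 81 ≡ 163 (mod 287).
Since 163 ≠ 1, base 9 is a Fermat witness: 287 is composite.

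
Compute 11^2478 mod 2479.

1148

11^1 ≡ 11 (mod 2479)
11^2 ≡ 11^2 = 121 ≡ 121 (mod 2479)
11^4 ≡ 121^2 = 14641 ≡ 2246 (mod 2479)
11^8 ≡ 2246^2 = 5044516 ≡ 2230 (mod 2479)
11^16 ≡ 2230^2 = 4972900 ≡ 26 (mod 2479)
11^32 ≡ 26^2 = 676 ≡ 676 (mod 2479)
11^64 ≡ 676^2 = 456976 ≡ 840 (mod 2479)
11^128 ≡ 840^2 = 705600 ≡ 1564 (mod 2479)
11^256 ≡ 1564^2 = 2446096 ≡ 1802 (mod 2479)
11^512 ≡ 1802^2 = 3247204 ≡ 2193 (mod 2479)
11^1024 ≡ 2193^2 = 4809249 ≡ 2468 (mod 2479)
11^2048 ≡ 2468^2 = 6091024 ≡ 121 (mod 2479)
2478 = 2048 + 256 + 128 + 32 + 8 + 4 + 2 in binary powers of 2.
So 11^2478 ≡ 121 · 1802 · 1564 · 676 · 2230 · 2246 · 121 ≡ 1148 (mod 2479).
Since 1148 ≠ 1, base 11 is a Fermat witness: 2479 is composite.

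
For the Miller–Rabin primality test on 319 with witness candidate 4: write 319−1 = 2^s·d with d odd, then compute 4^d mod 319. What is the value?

212

319 − 1 = 318 = 2^1 · 159, so d = 159.
4^1 ≡ 4 (mod 319)
4^2 ≡ 4^2 = 16 ≡ 16 (mod 319)
4^4 ≡ 16^2 = 256 ≡ 256 (mod 319)
4^8 ≡ 256^2 = 65536 ≡ 141 (mod 319)
4^16 ≡ 141^2 = 19881 ≡ 103 (mod 319)
4^32 ≡ 103^2 = 10609 ≡ 82 (mod 319)
4^64 ≡ 82^2 = 6724 ≡ 25 (mod 319)
4^128 ≡ 25^2 = 625 ≡ 306 (mod 319)
159 = 128 + 16 + 8 + 4 + 2 + 1 in binary powers of 2.
So 4^159 ≡ 306 · 103 · 141 · 256 · 16 · 4 ≡ 212 (mod 319).
Squaring chain: 212; never reaches −1, so base 4 is a Miller–Rabin witness that 319 is composite.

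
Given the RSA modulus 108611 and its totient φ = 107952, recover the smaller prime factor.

φ(n) = (p−1)(q−1) = n − (p+q) + 1, so p + q = 108611 − 107952 + 1 = 660.
p and q are the roots of t² − 660t + 108611 = 0.
Discriminant: 660² − 4·108611 = 435600 − 434444 = 1156; √1156 = 34.
q = (660 − 34)/2 = 313, p = (660 + 34)/2 = 347.
Check: 313 · 347 = 108611.

313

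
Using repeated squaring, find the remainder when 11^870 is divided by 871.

129

11^1 ≡ 11 (mod 871)
11^2 ≡ 11^2 = 121 ≡ 121 (mod 871)
11^4 ≡ 121^2 = 14641 ≡ 705 (mod 871)
11^8 ≡ 705^2 = 497025 ≡ 555 (mod 871)
11^16 ≡ 555^2 = 308025 ≡ 562 (mod 871)
11^32 ≡ 562^2 = 315844 ≡ 542 (mod 871)
11^64 ≡ 542^2 = 293764 ≡ 237 (mod 871)
11^128 ≡ 237^2 = 56169 ≡ 425 (mod 871)
11^256 ≡ 425^2 = 180625 ≡ 328 (mod 871)
11^512 ≡ 328^2 = 107584 ≡ 451 (mod 871)
870 = 512 + 256 + 64 + 32 + 4 + 2 in binary powers of 2.
So 11^870 ≡ 451 · 328 · 237 · 542 · 705 · 121 ≡ 129 (mod 871).
Since 129 ≠ 1, base 11 is a Fermat witness: 871 is composite.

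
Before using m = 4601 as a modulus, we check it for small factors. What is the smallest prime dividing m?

43

4601 is odd.
Digit sum 11, not divisible by 3.
Ends in 1: not divisible by 5.
7: 4601 = 7·657 + 2
11: 4601 = 11·418 + 3
13: 4601 = 13·353 + 12
17: 4601 = 17·270 + 11
19: 4601 = 19·242 + 3
23: 4601 = 23·200 + 1
29: 4601 = 29·158 + 19
31: 4601 = 31·148 + 13
37: 4601 = 37·124 + 13
41: 4601 = 41·112 + 9
43: 4601 = 43·107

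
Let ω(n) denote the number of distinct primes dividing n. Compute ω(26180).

26180 = 2^2 · 6545
6545 = 5 · 1309
1309 = 7 · 187
187 = 11 · 17
26180 = 2^2 · 5 · 7 · 11 · 17, which has 5 distinct prime factors.

5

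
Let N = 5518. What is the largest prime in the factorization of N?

5518 = 2 · 2759
2759 = 31 · 89
89 is prime.
So 5518 = 2 · 31 · 89; the largest prime factor is 89.

89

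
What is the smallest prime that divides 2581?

2581 is odd.
Digit sum 16, not divisible by 3.
Ends in 1: not divisible by 5.
7: 2581 = 7·368 + 5
11: 2581 = 11·234 + 7
13: 2581 = 13·198 + 7
17: 2581 = 17·151 + 14
19: 2581 = 19·135 + 16
23: 2581 = 23·112 + 5
29: 2581 = 29·89

29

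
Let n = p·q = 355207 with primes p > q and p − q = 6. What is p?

599

Since p = q + 6, we have 355207 = q(q + 6), so q² + 6q − 355207 = 0.
Discriminant: 6² + 4·355207 = 36 + 1420828 = 1420864; √1420864 = 1192.
q = (−6 + 1192)/2 = 593, and p = q + 6 = 599.
Check: 593 · 599 = 355207.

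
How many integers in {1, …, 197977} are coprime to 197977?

Factor: 197977 = 13 · 97 · 157.
φ(197977) = (13−1) · (97−1) · (157−1) = 12 · 96 · 156 = 179712.

179712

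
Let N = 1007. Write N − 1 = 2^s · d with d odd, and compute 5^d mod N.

1007 − 1 = 1006 = 2^1 · 503, so d = 503.
5^1 ≡ 5 (mod 1007)
5^2 ≡ 5^2 = 25 ≡ 25 (mod 1007)
5^4 ≡ 25^2 = 625 ≡ 625 (mod 1007)
5^8 ≡ 625^2 = 390625 ≡ 916 (mod 1007)
5^16 ≡ 916^2 = 839056 ≡ 225 (mod 1007)
5^32 ≡ 225^2 = 50625 ≡ 275 (mod 1007)
5^64 ≡ 275^2 = 75625 ≡ 100 (mod 1007)
5^128 ≡ 100^2 = 10000 ≡ 937 (mod 1007)
5^256 ≡ 937^2 = 877969 ≡ 872 (mod 1007)
503 = 256 + 128 + 64 + 32 + 16 + 4 + 2 + 1 in binary powers of 2.
So 5^503 ≡ 872 · 937 · 100 · 275 · 225 · 625 · 25 · 5 ≡ 137 (mod 1007).
Squaring chain: 137; never reaches −1, so base 5 is a Miller–Rabin witness that 1007 is composite.

137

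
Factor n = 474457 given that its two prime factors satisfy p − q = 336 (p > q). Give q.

Since p = q + 336, we have 474457 = q(q + 336), so q² + 336q − 474457 = 0.
Discriminant: 336² + 4·474457 = 112896 + 1897828 = 2010724; √2010724 = 1418.
q = (−336 + 1418)/2 = 541, and p = q + 336 = 877.
Check: 541 · 877 = 474457.

541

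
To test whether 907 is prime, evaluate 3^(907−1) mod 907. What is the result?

3^1 ≡ 3 (mod 907)
3^2 ≡ 3^2 = 9 ≡ 9 (mod 907)
3^4 ≡ 9^2 = 81 ≡ 81 (mod 907)
3^8 ≡ 81^2 = 6561 ≡ 212 (mod 907)
3^16 ≡ 212^2 = 44944 ≡ 501 (mod 907)
3^32 ≡ 501^2 = 251001 ≡ 669 (mod 907)
3^64 ≡ 669^2 = 447561 ≡ 410 (mod 907)
3^128 ≡ 410^2 = 168100 ≡ 305 (mod 907)
3^256 ≡ 305^2 = 93025 ≡ 511 (mod 907)
3^512 ≡ 511^2 = 261121 ≡ 812 (mod 907)
906 = 512 + 256 + 128 + 8 + 2 in binary powers of 2.
So 3^906 ≡ 812 · 511 · 305 · 212 · 9 ≡ 1 (mod 907).
Since the result is 1, base 3 gives no evidence that 907 is composite.

1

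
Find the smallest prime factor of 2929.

29

2929 is odd.
Digit sum 22, not divisible by 3.
Ends in 9: not divisible by 5.
7: 2929 = 7·418 + 3
11: 2929 = 11·266 + 3
13: 2929 = 13·225 + 4
17: 2929 = 17·172 + 5
19: 2929 = 19·154 + 3
23: 2929 = 23·127 + 8
29: 2929 = 29·101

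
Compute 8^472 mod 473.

262

8^1 ≡ 8 (mod 473)
8^2 ≡ 8^2 = 64 ≡ 64 (mod 473)
8^4 ≡ 64^2 = 4096 ≡ 312 (mod 473)
8^8 ≡ 312^2 = 97344 ≡ 379 (mod 473)
8^16 ≡ 379^2 = 143641 ≡ 322 (mod 473)
8^32 ≡ 322^2 = 103684 ≡ 97 (mod 473)
8^64 ≡ 97^2 = 9409 ≡ 422 (mod 473)
8^128 ≡ 422^2 = 178084 ≡ 236 (mod 473)
8^256 ≡ 236^2 = 55696 ≡ 355 (mod 473)
472 = 256 + 128 + 64 + 16 + 8 in binary powers of 2.
So 8^472 ≡ 355 · 236 · 422 · 322 · 379 ≡ 262 (mod 473).
Since 262 ≠ 1, base 8 is a Fermat witness: 473 is composite.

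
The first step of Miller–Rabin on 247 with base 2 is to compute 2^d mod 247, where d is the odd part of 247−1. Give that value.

164

247 − 1 = 246 = 2^1 · 123, so d = 123.
2^1 ≡ 2 (mod 247)
2^2 ≡ 2^2 = 4 ≡ 4 (mod 247)
2^4 ≡ 4^2 = 16 ≡ 16 (mod 247)
2^8 ≡ 16^2 = 256 ≡ 9 (mod 247)
2^16 ≡ 9^2 = 81 ≡ 81 (mod 247)
2^32 ≡ 81^2 = 6561 ≡ 139 (mod 247)
2^64 ≡ 139^2 = 19321 ≡ 55 (mod 247)
123 = 64 + 32 + 16 + 8 + 2 + 1 in binary powers of 2.
So 2^123 ≡ 55 · 139 · 81 · 9 · 4 · 2 ≡ 164 (mod 247).
Squaring chain: 164; never reaches −1, so base 2 is a Miller–Rabin witness that 247 is composite.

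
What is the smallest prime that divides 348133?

37

348133 is odd.
Digit sum 22, not divisible by 3.
Ends in 3: not divisible by 5.
7: 348133 = 7·49733 + 2
11: 348133 = 11·31648 + 5
13: 348133 = 13·26779 + 6
17: 348133 = 17·20478 + 7
19: 348133 = 19·18322 + 15
23: 348133 = 23·15136 + 5
29: 348133 = 29·12004 + 17
31: 348133 = 31·11230 + 3
37: 348133 = 37·9409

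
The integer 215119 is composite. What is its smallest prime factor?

215119 is odd.
Digit sum 19, not divisible by 3.
Ends in 9: not divisible by 5.
7: 215119 = 7·30731 + 2
11: 215119 = 11·19556 + 3
13: 215119 = 13·16547 + 8
17: 215119 = 17·12654 + 1
19: 215119 = 19·11322 + 1
23: 215119 = 23·9353

23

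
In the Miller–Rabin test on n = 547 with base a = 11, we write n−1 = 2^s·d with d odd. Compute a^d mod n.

1

547 − 1 = 546 = 2^1 · 273, so d = 273.
11^1 ≡ 11 (mod 547)
11^2 ≡ 11^2 = 121 ≡ 121 (mod 547)
11^4 ≡ 121^2 = 14641 ≡ 419 (mod 547)
11^8 ≡ 419^2 = 175561 ≡ 521 (mod 547)
11^16 ≡ 521^2 = 271441 ≡ 129 (mod 547)
11^32 ≡ 129^2 = 16641 ≡ 231 (mod 547)
11^64 ≡ 231^2 = 53361 ≡ 302 (mod 547)
11^128 ≡ 302^2 = 91204 ≡ 402 (mod 547)
11^256 ≡ 402^2 = 161604 ≡ 239 (mod 547)
273 = 256 + 16 + 1 in binary powers of 2.
So 11^273 ≡ 239 · 129 · 11 ≡ 1 (mod 547).
Since 11^d ≡ 1 (mod 547), base 11 does not prove 547 composite.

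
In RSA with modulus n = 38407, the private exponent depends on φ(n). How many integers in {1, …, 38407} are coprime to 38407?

Factor: 38407 = 193 · 199.
φ(38407) = (193−1) · (199−1) = 192 · 198 = 38016.

38016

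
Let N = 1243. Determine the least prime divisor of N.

1243 is odd.
Digit sum 10, not divisible by 3.
Ends in 3: not divisible by 5.
7: 1243 = 7·177 + 4
11: 1243 = 11·113

11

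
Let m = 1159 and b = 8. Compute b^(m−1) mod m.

8^1 ≡ 8 (mod 1159)
8^2 ≡ 8^2 = 64 ≡ 64 (mod 1159)
8^4 ≡ 64^2 = 4096 ≡ 619 (mod 1159)
8^8 ≡ 619^2 = 383161 ≡ 691 (mod 1159)
8^16 ≡ 691^2 = 477481 ≡ 1132 (mod 1159)
8^32 ≡ 1132^2 = 1281424 ≡ 729 (mod 1159)
8^64 ≡ 729^2 = 531441 ≡ 619 (mod 1159)
8^128 ≡ 619^2 = 383161 ≡ 691 (mod 1159)
8^256 ≡ 691^2 = 477481 ≡ 1132 (mod 1159)
8^512 ≡ 1132^2 = 1281424 ≡ 729 (mod 1159)
8^1024 ≡ 729^2 = 531441 ≡ 619 (mod 1159)
1158 = 1024 + 128 + 4 + 2 in binary powers of 2.
So 8^1158 ≡ 619 · 691 · 619 · 64 ≡ 590 (mod 1159).
Since 590 ≠ 1, base 8 is a Fermat witness: 1159 is composite.

590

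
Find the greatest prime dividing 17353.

67

17353 = 7 · 2479
2479 = 37 · 67
67 is prime.
So 17353 = 7 · 37 · 67; the largest prime factor is 67.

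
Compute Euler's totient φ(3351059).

Factor: 3351059 = 97 · 179 · 193.
φ(3351059) = (97−1) · (179−1) · (193−1) = 96 · 178 · 192 = 3280896.

3280896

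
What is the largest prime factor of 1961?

1961 = 37 · 53
53 is prime.
So 1961 = 37 · 53; the largest prime factor is 53.

53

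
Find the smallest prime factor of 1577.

19

1577 is odd.
Digit sum 20, not divisible by 3.
Ends in 7: not divisible by 5.
7: 1577 = 7·225 + 2
11: 1577 = 11·143 + 4
13: 1577 = 13·121 + 4
17: 1577 = 17·92 + 13
19: 1577 = 19·83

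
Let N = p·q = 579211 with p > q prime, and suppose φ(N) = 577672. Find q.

653

φ(n) = (p−1)(q−1) = n − (p+q) + 1, so p + q = 579211 − 577672 + 1 = 1540.
p and q are the roots of t² − 1540t + 579211 = 0.
Discriminant: 1540² − 4·579211 = 2371600 − 2316844 = 54756; √54756 = 234.
q = (1540 − 234)/2 = 653, p = (1540 + 234)/2 = 887.
Check: 653 · 887 = 579211.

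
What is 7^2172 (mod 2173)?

523

7^1 ≡ 7 (mod 2173)
7^2 ≡ 7^2 = 49 ≡ 49 (mod 2173)
7^4 ≡ 49^2 = 2401 ≡ 228 (mod 2173)
7^8 ≡ 228^2 = 51984 ≡ 2005 (mod 2173)
7^16 ≡ 2005^2 = 4020025 ≡ 2148 (mod 2173)
7^32 ≡ 2148^2 = 4613904 ≡ 625 (mod 2173)
7^64 ≡ 625^2 = 390625 ≡ 1658 (mod 2173)
7^128 ≡ 1658^2 = 2748964 ≡ 119 (mod 2173)
7^256 ≡ 119^2 = 14161 ≡ 1123 (mod 2173)
7^512 ≡ 1123^2 = 1261129 ≡ 789 (mod 2173)
7^1024 ≡ 789^2 = 622521 ≡ 1043 (mod 2173)
7^2048 ≡ 1043^2 = 1087849 ≡ 1349 (mod 2173)
2172 = 2048 + 64 + 32 + 16 + 8 + 4 in binary powers of 2.
So 7^2172 ≡ 1349 · 1658 · 625 · 2148 · 2005 · 228 ≡ 523 (mod 2173).
Since 523 ≠ 1, base 7 is a Fermat witness: 2173 is composite.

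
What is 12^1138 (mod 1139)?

892

12^1 ≡ 12 (mod 1139)
12^2 ≡ 12^2 = 144 ≡ 144 (mod 1139)
12^4 ≡ 144^2 = 20736 ≡ 234 (mod 1139)
12^8 ≡ 234^2 = 54756 ≡ 84 (mod 1139)
12^16 ≡ 84^2 = 7056 ≡ 222 (mod 1139)
12^32 ≡ 222^2 = 49284 ≡ 307 (mod 1139)
12^64 ≡ 307^2 = 94249 ≡ 851 (mod 1139)
12^128 ≡ 851^2 = 724201 ≡ 936 (mod 1139)
12^256 ≡ 936^2 = 876096 ≡ 205 (mod 1139)
12^512 ≡ 205^2 = 42025 ≡ 1021 (mod 1139)
12^1024 ≡ 1021^2 = 1042441 ≡ 256 (mod 1139)
1138 = 1024 + 64 + 32 + 16 + 2 in binary powers of 2.
So 12^1138 ≡ 256 · 851 · 307 · 222 · 144 ≡ 892 (mod 1139).
Since 892 ≠ 1, base 12 is a Fermat witness: 1139 is composite.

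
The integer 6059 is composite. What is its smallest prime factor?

73

6059 is odd.
Digit sum 20, not divisible by 3.
Ends in 9: not divisible by 5.
7: 6059 = 7·865 + 4
11: 6059 = 11·550 + 9
13: 6059 = 13·466 + 1
17: 6059 = 17·356 + 7
19: 6059 = 19·318 + 17
23: 6059 = 23·263 + 10
29: 6059 = 29·208 + 27
31: 6059 = 31·195 + 14
37: 6059 = 37·163 + 28
41: 6059 = 41·147 + 32
43: 6059 = 43·140 + 39
47: 6059 = 47·128 + 43
53: 6059 = 53·114 + 17
59: 6059 = 59·102 + 41
61: 6059 = 61·99 + 20
67: 6059 = 67·90 + 29
71: 6059 = 71·85 + 24
73: 6059 = 73·83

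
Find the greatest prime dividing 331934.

331934 = 2 · 165967
165967 = 29 · 5723
5723 = 59 · 97
97 is prime.
So 331934 = 2 · 29 · 59 · 97; the largest prime factor is 97.

97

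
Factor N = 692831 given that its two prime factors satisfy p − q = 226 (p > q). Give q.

Since p = q + 226, we have 692831 = q(q + 226), so q² + 226q − 692831 = 0.
Discriminant: 226² + 4·692831 = 51076 + 2771324 = 2822400; √2822400 = 1680.
q = (−226 + 1680)/2 = 727, and p = q + 226 = 953.
Check: 727 · 953 = 692831.

727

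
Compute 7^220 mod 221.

217

7^1 ≡ 7 (mod 221)
7^2 ≡ 7^2 = 49 ≡ 49 (mod 221)
7^4 ≡ 49^2 = 2401 ≡ 191 (mod 221)
7^8 ≡ 191^2 = 36481 ≡ 16 (mod 221)
7^16 ≡ 16^2 = 256 ≡ 35 (mod 221)
7^32 ≡ 35^2 = 1225 ≡ 120 (mod 221)
7^64 ≡ 120^2 = 14400 ≡ 35 (mod 221)
7^128 ≡ 35^2 = 1225 ≡ 120 (mod 221)
220 = 128 + 64 + 16 + 8 + 4 in binary powers of 2.
So 7^220 ≡ 120 · 35 · 35 · 16 · 191 ≡ 217 (mod 221).
Since 217 ≠ 1, base 7 is a Fermat witness: 221 is composite.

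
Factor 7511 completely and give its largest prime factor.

7511 = 7 · 1073
1073 = 29 · 37
37 is prime.
So 7511 = 7 · 29 · 37; the largest prime factor is 37.

37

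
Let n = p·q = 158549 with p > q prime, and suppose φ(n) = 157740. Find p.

φ(n) = (p−1)(q−1) = n − (p+q) + 1, so p + q = 158549 − 157740 + 1 = 810.
p and q are the roots of t² − 810t + 158549 = 0.
Discriminant: 810² − 4·158549 = 656100 − 634196 = 21904; √21904 = 148.
q = (810 − 148)/2 = 331, p = (810 + 148)/2 = 479.
Check: 331 · 479 = 158549.

479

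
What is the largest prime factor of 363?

11

363 = 3 · 121
121 = 11 · 11
11 = 11 · 1
So 363 = 3 · 11^2; the largest prime factor is 11.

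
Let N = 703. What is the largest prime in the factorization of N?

37

703 = 19 · 37
37 is prime.
So 703 = 19 · 37; the largest prime factor is 37.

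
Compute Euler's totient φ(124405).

Factor: 124405 = 5 · 139 · 179.
φ(124405) = (5−1) · (139−1) · (179−1) = 4 · 138 · 178 = 98256.

98256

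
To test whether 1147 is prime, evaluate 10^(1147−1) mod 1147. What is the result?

963

10^1 ≡ 10 (mod 1147)
10^2 ≡ 10^2 = 100 ≡ 100 (mod 1147)
10^4 ≡ 100^2 = 10000 ≡ 824 (mod 1147)
10^8 ≡ 824^2 = 678976 ≡ 1099 (mod 1147)
10^16 ≡ 1099^2 = 1207801 ≡ 10 (mod 1147)
10^32 ≡ 10^2 = 100 ≡ 100 (mod 1147)
10^64 ≡ 100^2 = 10000 ≡ 824 (mod 1147)
10^128 ≡ 824^2 = 678976 ≡ 1099 (mod 1147)
10^256 ≡ 1099^2 = 1207801 ≡ 10 (mod 1147)
10^512 ≡ 10^2 = 100 ≡ 100 (mod 1147)
10^1024 ≡ 100^2 = 10000 ≡ 824 (mod 1147)
1146 = 1024 + 64 + 32 + 16 + 8 + 2 in binary powers of 2.
So 10^1146 ≡ 824 · 824 · 100 · 10 · 1099 · 100 ≡ 963 (mod 1147).
Since 963 ≠ 1, base 10 is a Fermat witness: 1147 is composite.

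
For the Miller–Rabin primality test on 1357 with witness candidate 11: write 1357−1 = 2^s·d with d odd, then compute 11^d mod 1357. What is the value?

1357 − 1 = 1356 = 2^2 · 339, so d = 339.
11^1 ≡ 11 (mod 1357)
11^2 ≡ 11^2 = 121 ≡ 121 (mod 1357)
11^4 ≡ 121^2 = 14641 ≡ 1071 (mod 1357)
11^8 ≡ 1071^2 = 1147041 ≡ 376 (mod 1357)
11^16 ≡ 376^2 = 141376 ≡ 248 (mod 1357)
11^32 ≡ 248^2 = 61504 ≡ 439 (mod 1357)
11^64 ≡ 439^2 = 192721 ≡ 27 (mod 1357)
11^128 ≡ 27^2 = 729 ≡ 729 (mod 1357)
11^256 ≡ 729^2 = 531441 ≡ 854 (mod 1357)
339 = 256 + 64 + 16 + 2 + 1 in binary powers of 2.
So 11^339 ≡ 854 · 27 · 248 · 121 · 11 ≡ 364 (mod 1357).
Squaring chain: 364 → 867; never reaches −1, so base 11 is a Miller–Rabin witness that 1357 is composite.

364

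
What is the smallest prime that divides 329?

7

329 is odd.
Digit sum 14, not divisible by 3.
Ends in 9: not divisible by 5.
7: 329 = 7·47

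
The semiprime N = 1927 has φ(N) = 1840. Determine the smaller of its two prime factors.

φ(n) = (p−1)(q−1) = n − (p+q) + 1, so p + q = 1927 − 1840 + 1 = 88.
p and q are the roots of t² − 88t + 1927 = 0.
Discriminant: 88² − 4·1927 = 7744 − 7708 = 36; √36 = 6.
q = (88 − 6)/2 = 41, p = (88 + 6)/2 = 47.
Check: 41 · 47 = 1927.

41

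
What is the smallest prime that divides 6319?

6319 is odd.
Digit sum 19, not divisible by 3.
Ends in 9: not divisible by 5.
7: 6319 = 7·902 + 5
11: 6319 = 11·574 + 5
13: 6319 = 13·486 + 1
17: 6319 = 17·371 + 12
19: 6319 = 19·332 + 11
23: 6319 = 23·274 + 17
29: 6319 = 29·217 + 26
31: 6319 = 31·203 + 26
37: 6319 = 37·170 + 29
41: 6319 = 41·154 + 5
43: 6319 = 43·146 + 41
47: 6319 = 47·134 + 21
53: 6319 = 53·119 + 12
59: 6319 = 59·107 + 6
61: 6319 = 61·103 + 36
67: 6319 = 67·94 + 21
71: 6319 = 71·89

71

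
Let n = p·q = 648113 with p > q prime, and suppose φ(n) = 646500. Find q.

751

φ(n) = (p−1)(q−1) = n − (p+q) + 1, so p + q = 648113 − 646500 + 1 = 1614.
p and q are the roots of t² − 1614t + 648113 = 0.
Discriminant: 1614² − 4·648113 = 2604996 − 2592452 = 12544; √12544 = 112.
q = (1614 − 112)/2 = 751, p = (1614 + 112)/2 = 863.
Check: 751 · 863 = 648113.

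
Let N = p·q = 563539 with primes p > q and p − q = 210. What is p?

Since p = q + 210, we have 563539 = q(q + 210), so q² + 210q − 563539 = 0.
Discriminant: 210² + 4·563539 = 44100 + 2254156 = 2298256; √2298256 = 1516.
q = (−210 + 1516)/2 = 653, and p = q + 210 = 863.
Check: 653 · 863 = 563539.

863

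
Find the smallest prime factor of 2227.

2227 is odd.
Digit sum 13, not divisible by 3.
Ends in 7: not divisible by 5.
7: 2227 = 7·318 + 1
11: 2227 = 11·202 + 5
13: 2227 = 13·171 + 4
17: 2227 = 17·131

17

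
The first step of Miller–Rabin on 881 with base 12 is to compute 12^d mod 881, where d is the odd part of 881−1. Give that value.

767

881 − 1 = 880 = 2^4 · 55, so d = 55.
12^1 ≡ 12 (mod 881)
12^2 ≡ 12^2 = 144 ≡ 144 (mod 881)
12^4 ≡ 144^2 = 20736 ≡ 473 (mod 881)
12^8 ≡ 473^2 = 223729 ≡ 836 (mod 881)
12^16 ≡ 836^2 = 698896 ≡ 263 (mod 881)
12^32 ≡ 263^2 = 69169 ≡ 451 (mod 881)
55 = 32 + 16 + 4 + 2 + 1 in binary powers of 2.
So 12^55 ≡ 451 · 263 · 473 · 144 · 12 ≡ 767 (mod 881).
Squaring chain: 767 → 662 → 387 → 880; reaches −1, so base 12 does not prove 881 composite.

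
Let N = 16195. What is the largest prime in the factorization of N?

16195 = 5 · 3239
3239 = 41 · 79
79 is prime.
So 16195 = 5 · 41 · 79; the largest prime factor is 79.

79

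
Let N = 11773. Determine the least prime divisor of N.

11773 is odd.
Digit sum 19, not divisible by 3.
Ends in 3: not divisible by 5.
7: 11773 = 7·1681 + 6
11: 11773 = 11·1070 + 3
13: 11773 = 13·905 + 8
17: 11773 = 17·692 + 9
19: 11773 = 19·619 + 12
23: 11773 = 23·511 + 20
29: 11773 = 29·405 + 28
31: 11773 = 31·379 + 24
37: 11773 = 37·318 + 7
41: 11773 = 41·287 + 6
43: 11773 = 43·273 + 34
47: 11773 = 47·250 + 23
53: 11773 = 53·222 + 7
59: 11773 = 59·199 + 32
61: 11773 = 61·193

61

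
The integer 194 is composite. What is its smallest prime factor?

2

194 is even: 2 divides it.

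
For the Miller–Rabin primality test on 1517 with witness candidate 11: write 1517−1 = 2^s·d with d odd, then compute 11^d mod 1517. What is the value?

1010

1517 − 1 = 1516 = 2^2 · 379, so d = 379.
11^1 ≡ 11 (mod 1517)
11^2 ≡ 11^2 = 121 ≡ 121 (mod 1517)
11^4 ≡ 121^2 = 14641 ≡ 988 (mod 1517)
11^8 ≡ 988^2 = 976144 ≡ 713 (mod 1517)
11^16 ≡ 713^2 = 508369 ≡ 174 (mod 1517)
11^32 ≡ 174^2 = 30276 ≡ 1453 (mod 1517)
11^64 ≡ 1453^2 = 2111209 ≡ 1062 (mod 1517)
11^128 ≡ 1062^2 = 1127844 ≡ 713 (mod 1517)
11^256 ≡ 713^2 = 508369 ≡ 174 (mod 1517)
379 = 256 + 64 + 32 + 16 + 8 + 2 + 1 in binary powers of 2.
So 11^379 ≡ 174 · 1062 · 1453 · 174 · 713 · 121 · 11 ≡ 1010 (mod 1517).
Squaring chain: 1010 → 676; never reaches −1, so base 11 is a Miller–Rabin witness that 1517 is composite.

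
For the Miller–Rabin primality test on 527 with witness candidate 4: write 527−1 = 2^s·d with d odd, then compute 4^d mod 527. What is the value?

64

527 − 1 = 526 = 2^1 · 263, so d = 263.
4^1 ≡ 4 (mod 527)
4^2 ≡ 4^2 = 16 ≡ 16 (mod 527)
4^4 ≡ 16^2 = 256 ≡ 256 (mod 527)
4^8 ≡ 256^2 = 65536 ≡ 188 (mod 527)
4^16 ≡ 188^2 = 35344 ≡ 35 (mod 527)
4^32 ≡ 35^2 = 1225 ≡ 171 (mod 527)
4^64 ≡ 171^2 = 29241 ≡ 256 (mod 527)
4^128 ≡ 256^2 = 65536 ≡ 188 (mod 527)
4^256 ≡ 188^2 = 35344 ≡ 35 (mod 527)
263 = 256 + 4 + 2 + 1 in binary powers of 2.
So 4^263 ≡ 35 · 256 · 16 · 4 ≡ 64 (mod 527).
Squaring chain: 64; never reaches −1, so base 4 is a Miller–Rabin witness that 527 is composite.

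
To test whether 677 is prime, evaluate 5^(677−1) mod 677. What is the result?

1

5^1 ≡ 5 (mod 677)
5^2 ≡ 5^2 = 25 ≡ 25 (mod 677)
5^4 ≡ 25^2 = 625 ≡ 625 (mod 677)
5^8 ≡ 625^2 = 390625 ≡ 673 (mod 677)
5^16 ≡ 673^2 = 452929 ≡ 16 (mod 677)
5^32 ≡ 16^2 = 256 ≡ 256 (mod 677)
5^64 ≡ 256^2 = 65536 ≡ 544 (mod 677)
5^128 ≡ 544^2 = 295936 ≡ 87 (mod 677)
5^256 ≡ 87^2 = 7569 ≡ 122 (mod 677)
5^512 ≡ 122^2 = 14884 ≡ 667 (mod 677)
676 = 512 + 128 + 32 + 4 in binary powers of 2.
So 5^676 ≡ 667 · 87 · 256 · 625 ≡ 1 (mod 677).
Since the result is 1, base 5 gives no evidence that 677 is composite.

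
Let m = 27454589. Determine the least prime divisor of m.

97

27454589 is odd.
Digit sum 44, not divisible by 3.
Ends in 9: not divisible by 5.
7: 27454589 = 7·3922084 + 1
11: 27454589 = 11·2495871 + 8
13: 27454589 = 13·2111891 + 6
17: 27454589 = 17·1614975 + 14
19: 27454589 = 19·1444978 + 7
23: 27454589 = 23·1193677 + 18
29: 27454589 = 29·946709 + 28
31: 27454589 = 31·885631 + 28
37: 27454589 = 37·742015 + 34
41: 27454589 = 41·669624 + 5
43: 27454589 = 43·638478 + 35
47: 27454589 = 47·584140 + 9
53: 27454589 = 53·518011 + 6
59: 27454589 = 59·465332 + 1
61: 27454589 = 61·450075 + 14
67: 27454589 = 67·409769 + 66
71: 27454589 = 71·386684 + 25
73: 27454589 = 73·376090 + 19
79: 27454589 = 79·347526 + 35
83: 27454589 = 83·330778 + 15
89: 27454589 = 89·308478 + 47
97: 27454589 = 97·283037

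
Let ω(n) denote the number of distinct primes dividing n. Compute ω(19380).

5

19380 = 2^2 · 4845
4845 = 3 · 1615
1615 = 5 · 323
323 = 17 · 19
19380 = 2^2 · 3 · 5 · 17 · 19, which has 5 distinct prime factors.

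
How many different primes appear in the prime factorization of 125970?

6

125970 = 2 · 62985
62985 = 3 · 20995
20995 = 5 · 4199
4199 = 13 · 323
323 = 17 · 19
125970 = 2 · 3 · 5 · 13 · 17 · 19, which has 6 distinct prime factors.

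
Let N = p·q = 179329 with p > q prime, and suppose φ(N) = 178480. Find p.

461

φ(n) = (p−1)(q−1) = n − (p+q) + 1, so p + q = 179329 − 178480 + 1 = 850.
p and q are the roots of t² − 850t + 179329 = 0.
Discriminant: 850² − 4·179329 = 722500 − 717316 = 5184; √5184 = 72.
q = (850 − 72)/2 = 389, p = (850 + 72)/2 = 461.
Check: 389 · 461 = 179329.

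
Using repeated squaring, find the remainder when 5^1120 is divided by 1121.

5^1 ≡ 5 (mod 1121)
5^2 ≡ 5^2 = 25 ≡ 25 (mod 1121)
5^4 ≡ 25^2 = 625 ≡ 625 (mod 1121)
5^8 ≡ 625^2 = 390625 ≡ 517 (mod 1121)
5^16 ≡ 517^2 = 267289 ≡ 491 (mod 1121)
5^32 ≡ 491^2 = 241081 ≡ 66 (mod 1121)
5^64 ≡ 66^2 = 4356 ≡ 993 (mod 1121)
5^128 ≡ 993^2 = 986049 ≡ 690 (mod 1121)
5^256 ≡ 690^2 = 476100 ≡ 796 (mod 1121)
5^512 ≡ 796^2 = 633616 ≡ 251 (mod 1121)
5^1024 ≡ 251^2 = 63001 ≡ 225 (mod 1121)
1120 = 1024 + 64 + 32 in binary powers of 2.
So 5^1120 ≡ 225 · 993 · 66 ≡ 416 (mod 1121).
Since 416 ≠ 1, base 5 is a Fermat witness: 1121 is composite.

416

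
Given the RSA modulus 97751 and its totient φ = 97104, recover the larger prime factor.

409

φ(n) = (p−1)(q−1) = n − (p+q) + 1, so p + q = 97751 − 97104 + 1 = 648.
p and q are the roots of t² − 648t + 97751 = 0.
Discriminant: 648² − 4·97751 = 419904 − 391004 = 28900; √28900 = 170.
q = (648 − 170)/2 = 239, p = (648 + 170)/2 = 409.
Check: 239 · 409 = 97751.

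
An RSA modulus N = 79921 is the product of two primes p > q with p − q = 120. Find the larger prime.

Since p = q + 120, we have 79921 = q(q + 120), so q² + 120q − 79921 = 0.
Discriminant: 120² + 4·79921 = 14400 + 319684 = 334084; √334084 = 578.
q = (−120 + 578)/2 = 229, and p = q + 120 = 349.
Check: 229 · 349 = 79921.

349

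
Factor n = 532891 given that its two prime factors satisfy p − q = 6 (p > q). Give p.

Since p = q + 6, we have 532891 = q(q + 6), so q² + 6q − 532891 = 0.
Discriminant: 6² + 4·532891 = 36 + 2131564 = 2131600; √2131600 = 1460.
q = (−6 + 1460)/2 = 727, and p = q + 6 = 733.
Check: 727 · 733 = 532891.

733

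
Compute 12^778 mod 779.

121

12^1 ≡ 12 (mod 779)
12^2 ≡ 12^2 = 144 ≡ 144 (mod 779)
12^4 ≡ 144^2 = 20736 ≡ 482 (mod 779)
12^8 ≡ 482^2 = 232324 ≡ 182 (mod 779)
12^16 ≡ 182^2 = 33124 ≡ 406 (mod 779)
12^32 ≡ 406^2 = 164836 ≡ 467 (mod 779)
12^64 ≡ 467^2 = 218089 ≡ 748 (mod 779)
12^128 ≡ 748^2 = 559504 ≡ 182 (mod 779)
12^256 ≡ 182^2 = 33124 ≡ 406 (mod 779)
12^512 ≡ 406^2 = 164836 ≡ 467 (mod 779)
778 = 512 + 256 + 8 + 2 in binary powers of 2.
So 12^778 ≡ 467 · 406 · 182 · 144 ≡ 121 (mod 779).
Since 121 ≠ 1, base 12 is a Fermat witness: 779 is composite.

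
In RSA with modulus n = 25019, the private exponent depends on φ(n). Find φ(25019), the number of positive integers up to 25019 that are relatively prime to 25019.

Factor: 25019 = 127 · 197.
φ(25019) = (127−1) · (197−1) = 126 · 196 = 24696.

24696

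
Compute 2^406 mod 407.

284

2^1 ≡ 2 (mod 407)
2^2 ≡ 2^2 = 4 ≡ 4 (mod 407)
2^4 ≡ 4^2 = 16 ≡ 16 (mod 407)
2^8 ≡ 16^2 = 256 ≡ 256 (mod 407)
2^16 ≡ 256^2 = 65536 ≡ 9 (mod 407)
2^32 ≡ 9^2 = 81 ≡ 81 (mod 407)
2^64 ≡ 81^2 = 6561 ≡ 49 (mod 407)
2^128 ≡ 49^2 = 2401 ≡ 366 (mod 407)
2^256 ≡ 366^2 = 133956 ≡ 53 (mod 407)
406 = 256 + 128 + 16 + 4 + 2 in binary powers of 2.
So 2^406 ≡ 53 · 366 · 9 · 16 · 4 ≡ 284 (mod 407).
Since 284 ≠ 1, base 2 is a Fermat witness: 407 is composite.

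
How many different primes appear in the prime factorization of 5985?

5985 = 3^2 · 665
665 = 5 · 133
133 = 7 · 19
5985 = 3^2 · 5 · 7 · 19, which has 4 distinct prime factors.

4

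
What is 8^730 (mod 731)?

8^1 ≡ 8 (mod 731)
8^2 ≡ 8^2 = 64 ≡ 64 (mod 731)
8^4 ≡ 64^2 = 4096 ≡ 441 (mod 731)
8^8 ≡ 441^2 = 194481 ≡ 35 (mod 731)
8^16 ≡ 35^2 = 1225 ≡ 494 (mod 731)
8^32 ≡ 494^2 = 244036 ≡ 613 (mod 731)
8^64 ≡ 613^2 = 375769 ≡ 35 (mod 731)
8^128 ≡ 35^2 = 1225 ≡ 494 (mod 731)
8^256 ≡ 494^2 = 244036 ≡ 613 (mod 731)
8^512 ≡ 613^2 = 375769 ≡ 35 (mod 731)
730 = 512 + 128 + 64 + 16 + 8 + 2 in binary powers of 2.
So 8^730 ≡ 35 · 494 · 35 · 494 · 35 · 64 ≡ 64 (mod 731).
Since 64 ≠ 1, base 8 is a Fermat witness: 731 is composite.

64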